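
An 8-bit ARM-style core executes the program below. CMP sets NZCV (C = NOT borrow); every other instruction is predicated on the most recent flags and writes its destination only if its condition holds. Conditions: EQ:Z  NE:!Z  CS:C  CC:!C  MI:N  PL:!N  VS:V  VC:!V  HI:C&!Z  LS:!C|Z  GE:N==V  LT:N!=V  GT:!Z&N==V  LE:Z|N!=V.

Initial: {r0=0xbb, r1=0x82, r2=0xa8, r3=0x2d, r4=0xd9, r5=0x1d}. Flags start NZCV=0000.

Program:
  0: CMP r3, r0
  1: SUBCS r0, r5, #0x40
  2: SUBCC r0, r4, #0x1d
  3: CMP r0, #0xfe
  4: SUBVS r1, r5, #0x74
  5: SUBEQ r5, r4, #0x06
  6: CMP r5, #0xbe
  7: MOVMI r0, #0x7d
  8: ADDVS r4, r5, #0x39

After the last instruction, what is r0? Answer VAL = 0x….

0: ✓ CMP  NZCV=0000
1: · SUBCS
2: ✓ SUBCC  r0←0xbc
3: ✓ CMP  NZCV=1000
4: · SUBVS
5: · SUBEQ
6: ✓ CMP  NZCV=0000
7: · MOVMI
8: · ADDVS

VAL = 0xbc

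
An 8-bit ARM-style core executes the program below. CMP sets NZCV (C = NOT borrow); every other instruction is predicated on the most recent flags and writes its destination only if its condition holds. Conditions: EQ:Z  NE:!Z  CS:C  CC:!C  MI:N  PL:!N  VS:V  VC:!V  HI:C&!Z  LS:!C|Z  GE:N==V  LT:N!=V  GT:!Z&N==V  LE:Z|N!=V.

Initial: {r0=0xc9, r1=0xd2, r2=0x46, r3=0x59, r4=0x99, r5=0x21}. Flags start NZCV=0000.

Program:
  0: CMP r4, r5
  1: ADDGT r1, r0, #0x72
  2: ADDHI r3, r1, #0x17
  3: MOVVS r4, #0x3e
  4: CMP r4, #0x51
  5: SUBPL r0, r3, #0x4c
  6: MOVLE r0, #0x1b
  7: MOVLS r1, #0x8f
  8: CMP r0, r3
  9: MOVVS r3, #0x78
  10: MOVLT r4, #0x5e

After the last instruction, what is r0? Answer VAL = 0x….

0: ✓ CMP  NZCV=0011
1: · ADDGT
2: ✓ ADDHI  r3←0xe9
3: ✓ MOVVS  r4←0x3e
4: ✓ CMP  NZCV=1000
5: · SUBPL
6: ✓ MOVLE  r0←0x1b
7: ✓ MOVLS  r1←0x8f
8: ✓ CMP  NZCV=0000
9: · MOVVS
10: · MOVLT

VAL = 0x1b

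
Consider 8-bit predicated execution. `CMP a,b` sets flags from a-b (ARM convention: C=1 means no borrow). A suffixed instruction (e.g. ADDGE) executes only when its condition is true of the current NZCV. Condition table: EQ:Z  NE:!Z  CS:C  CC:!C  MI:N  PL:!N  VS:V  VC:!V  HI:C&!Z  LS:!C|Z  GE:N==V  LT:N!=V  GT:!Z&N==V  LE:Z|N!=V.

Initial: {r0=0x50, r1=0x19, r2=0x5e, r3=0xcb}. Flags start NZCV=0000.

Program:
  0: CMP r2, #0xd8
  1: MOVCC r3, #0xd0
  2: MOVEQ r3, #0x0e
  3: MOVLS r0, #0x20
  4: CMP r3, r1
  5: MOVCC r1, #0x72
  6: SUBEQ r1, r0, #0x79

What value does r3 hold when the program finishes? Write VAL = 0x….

VAL = 0xd0

[0] flags=1001 → (cmp)
[1] flags=1001 CC?T → r3=0xd0
[2] flags=1001 EQ?F → skip
[3] flags=1001 LS?T → r0=0x20
[4] flags=1010 → (cmp)
[5] flags=1010 CC?F → skip
[6] flags=1010 EQ?F → skip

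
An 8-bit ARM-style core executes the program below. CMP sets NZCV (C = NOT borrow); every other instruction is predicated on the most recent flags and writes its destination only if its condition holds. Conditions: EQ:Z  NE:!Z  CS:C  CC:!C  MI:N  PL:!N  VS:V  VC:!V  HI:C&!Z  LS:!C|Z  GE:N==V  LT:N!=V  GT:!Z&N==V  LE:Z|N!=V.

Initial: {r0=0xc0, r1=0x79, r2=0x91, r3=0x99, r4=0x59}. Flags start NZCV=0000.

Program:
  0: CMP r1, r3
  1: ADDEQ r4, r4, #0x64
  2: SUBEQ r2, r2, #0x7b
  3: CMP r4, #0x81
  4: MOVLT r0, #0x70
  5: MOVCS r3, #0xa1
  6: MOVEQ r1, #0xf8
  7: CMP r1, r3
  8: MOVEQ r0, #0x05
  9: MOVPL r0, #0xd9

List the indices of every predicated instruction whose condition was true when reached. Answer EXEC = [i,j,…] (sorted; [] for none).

0: ✓ CMP  NZCV=1001
1: · ADDEQ
2: · SUBEQ
3: ✓ CMP  NZCV=1001
4: · MOVLT
5: · MOVCS
6: · MOVEQ
7: ✓ CMP  NZCV=1001
8: · MOVEQ
9: · MOVPL

EXEC = []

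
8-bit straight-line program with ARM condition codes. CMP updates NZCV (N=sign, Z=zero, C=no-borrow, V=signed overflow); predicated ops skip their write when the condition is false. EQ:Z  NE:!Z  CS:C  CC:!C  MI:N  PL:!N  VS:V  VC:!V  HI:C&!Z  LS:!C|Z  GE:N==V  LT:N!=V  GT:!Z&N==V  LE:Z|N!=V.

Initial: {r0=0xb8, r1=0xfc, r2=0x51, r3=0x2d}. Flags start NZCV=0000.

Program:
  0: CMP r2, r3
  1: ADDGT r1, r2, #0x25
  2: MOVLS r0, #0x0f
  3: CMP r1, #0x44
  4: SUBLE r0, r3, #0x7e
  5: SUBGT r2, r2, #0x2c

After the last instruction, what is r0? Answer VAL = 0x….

VAL = 0xb8

[0] flags=0010 → (cmp)
[1] flags=0010 GT?T → r1=0x76
[2] flags=0010 LS?F → skip
[3] flags=0010 → (cmp)
[4] flags=0010 LE?F → skip
[5] flags=0010 GT?T → r2=0x25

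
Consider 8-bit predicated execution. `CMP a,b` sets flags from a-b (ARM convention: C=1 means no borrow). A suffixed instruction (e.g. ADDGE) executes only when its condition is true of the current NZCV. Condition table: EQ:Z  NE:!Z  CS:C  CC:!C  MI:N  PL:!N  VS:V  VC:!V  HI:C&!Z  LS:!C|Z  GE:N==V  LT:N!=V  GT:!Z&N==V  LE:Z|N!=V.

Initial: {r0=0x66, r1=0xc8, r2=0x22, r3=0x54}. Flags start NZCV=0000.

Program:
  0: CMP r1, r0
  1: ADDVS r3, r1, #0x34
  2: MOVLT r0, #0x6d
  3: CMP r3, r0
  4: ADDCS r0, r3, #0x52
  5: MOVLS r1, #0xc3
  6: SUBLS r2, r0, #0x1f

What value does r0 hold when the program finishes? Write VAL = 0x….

VAL = 0x4e

0: ✓ CMP  NZCV=0011
1: ✓ ADDVS  r3←0xfc
2: ✓ MOVLT  r0←0x6d
3: ✓ CMP  NZCV=1010
4: ✓ ADDCS  r0←0x4e
5: · MOVLS
6: · SUBLS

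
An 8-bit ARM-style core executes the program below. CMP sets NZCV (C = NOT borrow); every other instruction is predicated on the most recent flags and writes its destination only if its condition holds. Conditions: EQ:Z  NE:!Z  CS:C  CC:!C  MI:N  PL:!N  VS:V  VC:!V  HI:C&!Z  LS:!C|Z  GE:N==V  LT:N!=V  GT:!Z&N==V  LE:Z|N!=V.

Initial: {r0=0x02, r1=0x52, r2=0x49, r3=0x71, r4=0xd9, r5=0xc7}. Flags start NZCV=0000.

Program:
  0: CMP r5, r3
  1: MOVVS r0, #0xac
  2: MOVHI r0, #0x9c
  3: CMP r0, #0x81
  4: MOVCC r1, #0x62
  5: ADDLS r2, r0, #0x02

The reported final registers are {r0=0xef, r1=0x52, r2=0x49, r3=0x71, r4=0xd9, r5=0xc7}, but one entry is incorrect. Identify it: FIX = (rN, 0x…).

FIX = (r0, 0x9c)

[0] flags=0011 → (cmp)
[1] flags=0011 VS?T → r0=0xac
[2] flags=0011 HI?T → r0=0x9c
[3] flags=0010 → (cmp)
[4] flags=0010 CC?F → skip
[5] flags=0010 LS?F → skip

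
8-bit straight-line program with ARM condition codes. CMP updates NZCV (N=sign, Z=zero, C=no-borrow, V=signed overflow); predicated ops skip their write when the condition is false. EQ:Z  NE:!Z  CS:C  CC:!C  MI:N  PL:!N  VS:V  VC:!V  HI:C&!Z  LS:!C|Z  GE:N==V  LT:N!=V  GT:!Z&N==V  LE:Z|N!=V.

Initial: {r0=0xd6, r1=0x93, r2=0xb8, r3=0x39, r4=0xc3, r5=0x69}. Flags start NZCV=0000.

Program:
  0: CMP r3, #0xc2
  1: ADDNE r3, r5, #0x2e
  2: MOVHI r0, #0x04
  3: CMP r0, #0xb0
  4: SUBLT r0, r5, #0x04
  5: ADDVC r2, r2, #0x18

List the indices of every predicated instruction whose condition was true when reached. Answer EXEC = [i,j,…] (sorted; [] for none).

EXEC = [1,5]

0: ✓ CMP  NZCV=0000
1: ✓ ADDNE  r3←0x97
2: · MOVHI
3: ✓ CMP  NZCV=0010
4: · SUBLT
5: ✓ ADDVC  r2←0xd0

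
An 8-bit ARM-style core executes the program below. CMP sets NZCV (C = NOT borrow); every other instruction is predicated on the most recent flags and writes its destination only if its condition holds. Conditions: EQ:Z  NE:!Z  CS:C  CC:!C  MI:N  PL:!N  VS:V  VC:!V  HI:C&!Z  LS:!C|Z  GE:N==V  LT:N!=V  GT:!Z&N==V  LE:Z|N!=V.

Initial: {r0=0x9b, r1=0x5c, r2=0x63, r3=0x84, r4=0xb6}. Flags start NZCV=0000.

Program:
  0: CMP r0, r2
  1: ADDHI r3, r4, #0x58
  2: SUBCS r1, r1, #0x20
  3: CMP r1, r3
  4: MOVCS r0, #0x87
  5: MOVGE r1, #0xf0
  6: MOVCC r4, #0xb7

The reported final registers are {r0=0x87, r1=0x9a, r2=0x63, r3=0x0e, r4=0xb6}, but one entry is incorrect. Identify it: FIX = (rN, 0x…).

FIX = (r1, 0xf0)

[0] flags=0011 → (cmp)
[1] flags=0011 HI?T → r3=0x0e
[2] flags=0011 CS?T → r1=0x3c
[3] flags=0010 → (cmp)
[4] flags=0010 CS?T → r0=0x87
[5] flags=0010 GE?T → r1=0xf0
[6] flags=0010 CC?F → skip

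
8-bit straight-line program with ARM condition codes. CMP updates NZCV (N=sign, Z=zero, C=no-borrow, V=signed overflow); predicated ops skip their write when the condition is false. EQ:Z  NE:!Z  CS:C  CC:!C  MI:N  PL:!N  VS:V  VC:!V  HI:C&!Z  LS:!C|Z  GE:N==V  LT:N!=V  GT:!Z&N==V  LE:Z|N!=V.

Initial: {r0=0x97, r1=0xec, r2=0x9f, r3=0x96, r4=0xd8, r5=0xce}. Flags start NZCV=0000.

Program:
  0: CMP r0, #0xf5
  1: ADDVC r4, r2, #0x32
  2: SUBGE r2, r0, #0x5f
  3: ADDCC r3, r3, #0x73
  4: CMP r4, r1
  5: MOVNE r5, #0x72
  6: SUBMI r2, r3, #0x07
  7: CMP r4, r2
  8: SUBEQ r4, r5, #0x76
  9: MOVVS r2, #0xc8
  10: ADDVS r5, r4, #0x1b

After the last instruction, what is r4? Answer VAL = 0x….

VAL = 0xd1

0: ✓ CMP  NZCV=1000
1: ✓ ADDVC  r4←0xd1
2: · SUBGE
3: ✓ ADDCC  r3←0x09
4: ✓ CMP  NZCV=1000
5: ✓ MOVNE  r5←0x72
6: ✓ SUBMI  r2←0x02
7: ✓ CMP  NZCV=1010
8: · SUBEQ
9: · MOVVS
10: · ADDVS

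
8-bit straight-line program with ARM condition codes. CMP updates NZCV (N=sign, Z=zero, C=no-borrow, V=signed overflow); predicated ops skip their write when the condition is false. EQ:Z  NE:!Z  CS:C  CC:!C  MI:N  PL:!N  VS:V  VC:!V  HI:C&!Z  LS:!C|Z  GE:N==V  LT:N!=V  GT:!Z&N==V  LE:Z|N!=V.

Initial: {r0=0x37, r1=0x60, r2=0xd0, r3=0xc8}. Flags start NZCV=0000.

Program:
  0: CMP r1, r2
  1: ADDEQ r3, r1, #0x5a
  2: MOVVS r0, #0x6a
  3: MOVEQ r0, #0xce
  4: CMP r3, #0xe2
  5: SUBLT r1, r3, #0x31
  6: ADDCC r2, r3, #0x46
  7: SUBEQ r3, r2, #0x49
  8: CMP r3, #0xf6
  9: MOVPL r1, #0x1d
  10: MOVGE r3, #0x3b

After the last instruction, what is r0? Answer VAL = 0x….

0: ✓ CMP  NZCV=1001
1: · ADDEQ
2: ✓ MOVVS  r0←0x6a
3: · MOVEQ
4: ✓ CMP  NZCV=1000
5: ✓ SUBLT  r1←0x97
6: ✓ ADDCC  r2←0x0e
7: · SUBEQ
8: ✓ CMP  NZCV=1000
9: · MOVPL
10: · MOVGE

VAL = 0x6a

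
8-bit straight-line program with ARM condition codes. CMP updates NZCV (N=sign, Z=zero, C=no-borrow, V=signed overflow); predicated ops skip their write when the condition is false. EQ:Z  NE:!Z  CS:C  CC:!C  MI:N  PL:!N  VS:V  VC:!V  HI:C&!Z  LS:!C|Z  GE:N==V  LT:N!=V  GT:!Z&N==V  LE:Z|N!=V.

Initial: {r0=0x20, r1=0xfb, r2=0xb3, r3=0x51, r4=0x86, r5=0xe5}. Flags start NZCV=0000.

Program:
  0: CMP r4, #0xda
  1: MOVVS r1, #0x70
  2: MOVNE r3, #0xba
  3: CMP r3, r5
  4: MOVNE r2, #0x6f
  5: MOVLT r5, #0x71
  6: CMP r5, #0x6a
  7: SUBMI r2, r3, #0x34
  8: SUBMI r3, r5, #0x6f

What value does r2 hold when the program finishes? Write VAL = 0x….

[0] flags=1000 → (cmp)
[1] flags=1000 VS?F → skip
[2] flags=1000 NE?T → r3=0xba
[3] flags=1000 → (cmp)
[4] flags=1000 NE?T → r2=0x6f
[5] flags=1000 LT?T → r5=0x71
[6] flags=0010 → (cmp)
[7] flags=0010 MI?F → skip
[8] flags=0010 MI?F → skip

VAL = 0x6f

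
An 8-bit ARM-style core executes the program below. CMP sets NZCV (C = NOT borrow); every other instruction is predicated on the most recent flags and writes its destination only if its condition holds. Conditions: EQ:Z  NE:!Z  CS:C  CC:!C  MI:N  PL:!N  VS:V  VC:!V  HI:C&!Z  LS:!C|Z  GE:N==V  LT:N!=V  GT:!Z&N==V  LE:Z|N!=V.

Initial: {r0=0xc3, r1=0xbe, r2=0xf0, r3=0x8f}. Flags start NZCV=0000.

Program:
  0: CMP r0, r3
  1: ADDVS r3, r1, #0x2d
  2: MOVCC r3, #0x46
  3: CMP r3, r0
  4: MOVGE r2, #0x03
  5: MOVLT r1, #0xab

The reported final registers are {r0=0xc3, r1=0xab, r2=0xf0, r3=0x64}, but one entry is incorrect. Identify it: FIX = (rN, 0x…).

[0] flags=0010 → (cmp)
[1] flags=0010 VS?F → skip
[2] flags=0010 CC?F → skip
[3] flags=1000 → (cmp)
[4] flags=1000 GE?F → skip
[5] flags=1000 LT?T → r1=0xab

FIX = (r3, 0x8f)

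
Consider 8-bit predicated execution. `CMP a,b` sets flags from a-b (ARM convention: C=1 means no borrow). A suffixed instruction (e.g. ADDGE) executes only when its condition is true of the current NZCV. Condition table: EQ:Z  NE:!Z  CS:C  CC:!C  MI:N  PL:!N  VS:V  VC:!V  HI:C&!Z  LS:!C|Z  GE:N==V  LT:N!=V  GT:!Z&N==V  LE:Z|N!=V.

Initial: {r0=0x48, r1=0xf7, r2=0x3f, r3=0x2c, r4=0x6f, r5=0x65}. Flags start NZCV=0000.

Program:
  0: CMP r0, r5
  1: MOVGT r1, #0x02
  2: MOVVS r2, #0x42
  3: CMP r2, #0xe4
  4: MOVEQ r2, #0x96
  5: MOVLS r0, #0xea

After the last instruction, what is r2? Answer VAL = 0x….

0: ✓ CMP  NZCV=1000
1: · MOVGT
2: · MOVVS
3: ✓ CMP  NZCV=0000
4: · MOVEQ
5: ✓ MOVLS  r0←0xea

VAL = 0x3f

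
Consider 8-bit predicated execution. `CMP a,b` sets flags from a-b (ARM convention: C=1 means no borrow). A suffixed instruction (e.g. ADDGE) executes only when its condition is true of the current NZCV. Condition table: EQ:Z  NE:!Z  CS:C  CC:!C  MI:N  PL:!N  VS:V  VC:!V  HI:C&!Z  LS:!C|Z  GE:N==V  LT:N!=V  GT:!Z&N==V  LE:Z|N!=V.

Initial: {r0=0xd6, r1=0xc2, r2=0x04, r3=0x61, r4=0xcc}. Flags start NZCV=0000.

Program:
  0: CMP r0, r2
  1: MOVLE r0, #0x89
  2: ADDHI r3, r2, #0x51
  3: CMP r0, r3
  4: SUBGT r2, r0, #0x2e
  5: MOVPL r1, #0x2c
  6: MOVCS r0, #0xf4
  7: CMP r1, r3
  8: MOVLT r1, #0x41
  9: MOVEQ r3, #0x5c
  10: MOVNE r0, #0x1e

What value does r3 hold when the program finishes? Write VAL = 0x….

VAL = 0x55

0: ✓ CMP  NZCV=1010
1: ✓ MOVLE  r0←0x89
2: ✓ ADDHI  r3←0x55
3: ✓ CMP  NZCV=0011
4: · SUBGT
5: ✓ MOVPL  r1←0x2c
6: ✓ MOVCS  r0←0xf4
7: ✓ CMP  NZCV=1000
8: ✓ MOVLT  r1←0x41
9: · MOVEQ
10: ✓ MOVNE  r0←0x1e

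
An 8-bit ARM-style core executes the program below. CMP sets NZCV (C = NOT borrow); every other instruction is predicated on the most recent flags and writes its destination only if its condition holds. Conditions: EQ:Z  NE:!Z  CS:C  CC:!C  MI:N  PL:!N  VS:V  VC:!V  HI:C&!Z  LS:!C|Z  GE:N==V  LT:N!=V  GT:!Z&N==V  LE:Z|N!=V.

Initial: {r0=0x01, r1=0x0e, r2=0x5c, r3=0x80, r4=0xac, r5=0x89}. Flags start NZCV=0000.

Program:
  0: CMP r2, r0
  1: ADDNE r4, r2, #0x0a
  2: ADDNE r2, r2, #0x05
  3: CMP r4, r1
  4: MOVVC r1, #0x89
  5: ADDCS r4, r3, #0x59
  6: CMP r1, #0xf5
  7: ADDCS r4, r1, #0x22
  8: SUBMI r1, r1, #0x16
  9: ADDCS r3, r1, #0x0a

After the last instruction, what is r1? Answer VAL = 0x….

VAL = 0x73

0: ✓ CMP  NZCV=0010
1: ✓ ADDNE  r4←0x66
2: ✓ ADDNE  r2←0x61
3: ✓ CMP  NZCV=0010
4: ✓ MOVVC  r1←0x89
5: ✓ ADDCS  r4←0xd9
6: ✓ CMP  NZCV=1000
7: · ADDCS
8: ✓ SUBMI  r1←0x73
9: · ADDCS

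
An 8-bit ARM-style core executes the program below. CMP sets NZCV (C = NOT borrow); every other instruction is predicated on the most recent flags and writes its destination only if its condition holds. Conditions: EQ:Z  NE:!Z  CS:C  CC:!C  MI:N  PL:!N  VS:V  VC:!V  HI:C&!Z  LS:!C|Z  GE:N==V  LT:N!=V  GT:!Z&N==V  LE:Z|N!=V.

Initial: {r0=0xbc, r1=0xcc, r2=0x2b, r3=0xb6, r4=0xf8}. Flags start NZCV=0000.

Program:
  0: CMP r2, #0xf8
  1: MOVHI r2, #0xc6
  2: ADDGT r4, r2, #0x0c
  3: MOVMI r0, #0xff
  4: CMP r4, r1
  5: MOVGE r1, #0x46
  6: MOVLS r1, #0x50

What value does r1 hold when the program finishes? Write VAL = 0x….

VAL = 0x50

0: ✓ CMP  NZCV=0000
1: · MOVHI
2: ✓ ADDGT  r4←0x37
3: · MOVMI
4: ✓ CMP  NZCV=0000
5: ✓ MOVGE  r1←0x46
6: ✓ MOVLS  r1←0x50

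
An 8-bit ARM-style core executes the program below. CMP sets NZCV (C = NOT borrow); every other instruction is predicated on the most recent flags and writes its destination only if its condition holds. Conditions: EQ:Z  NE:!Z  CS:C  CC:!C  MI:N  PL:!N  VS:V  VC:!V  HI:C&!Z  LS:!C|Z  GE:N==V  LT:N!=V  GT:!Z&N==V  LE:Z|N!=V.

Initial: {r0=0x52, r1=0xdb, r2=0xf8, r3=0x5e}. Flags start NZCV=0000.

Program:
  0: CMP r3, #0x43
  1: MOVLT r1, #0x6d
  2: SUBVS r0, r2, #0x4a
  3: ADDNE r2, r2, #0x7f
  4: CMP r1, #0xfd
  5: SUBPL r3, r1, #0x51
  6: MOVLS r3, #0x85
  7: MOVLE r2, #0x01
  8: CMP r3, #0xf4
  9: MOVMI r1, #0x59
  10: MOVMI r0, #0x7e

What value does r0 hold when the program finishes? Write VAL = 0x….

VAL = 0x7e

0: ✓ CMP  NZCV=0010
1: · MOVLT
2: · SUBVS
3: ✓ ADDNE  r2←0x77
4: ✓ CMP  NZCV=1000
5: · SUBPL
6: ✓ MOVLS  r3←0x85
7: ✓ MOVLE  r2←0x01
8: ✓ CMP  NZCV=1000
9: ✓ MOVMI  r1←0x59
10: ✓ MOVMI  r0←0x7e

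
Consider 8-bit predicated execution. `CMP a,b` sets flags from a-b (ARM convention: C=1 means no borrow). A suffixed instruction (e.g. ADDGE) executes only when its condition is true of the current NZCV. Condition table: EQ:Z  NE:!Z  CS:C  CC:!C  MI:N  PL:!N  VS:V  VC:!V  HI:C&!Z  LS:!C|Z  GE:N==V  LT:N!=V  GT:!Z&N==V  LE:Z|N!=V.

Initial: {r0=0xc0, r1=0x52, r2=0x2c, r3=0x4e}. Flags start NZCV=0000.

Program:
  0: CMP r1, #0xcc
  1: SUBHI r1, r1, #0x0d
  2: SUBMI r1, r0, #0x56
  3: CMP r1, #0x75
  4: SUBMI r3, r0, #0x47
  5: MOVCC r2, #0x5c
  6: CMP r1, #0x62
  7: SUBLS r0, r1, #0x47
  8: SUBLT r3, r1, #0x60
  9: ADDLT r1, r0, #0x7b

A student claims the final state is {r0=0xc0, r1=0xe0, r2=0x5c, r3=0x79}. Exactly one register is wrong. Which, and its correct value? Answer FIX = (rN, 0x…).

FIX = (r1, 0x6a)

[0] flags=1001 → (cmp)
[1] flags=1001 HI?F → skip
[2] flags=1001 MI?T → r1=0x6a
[3] flags=1000 → (cmp)
[4] flags=1000 MI?T → r3=0x79
[5] flags=1000 CC?T → r2=0x5c
[6] flags=0010 → (cmp)
[7] flags=0010 LS?F → skip
[8] flags=0010 LT?F → skip
[9] flags=0010 LT?F → skip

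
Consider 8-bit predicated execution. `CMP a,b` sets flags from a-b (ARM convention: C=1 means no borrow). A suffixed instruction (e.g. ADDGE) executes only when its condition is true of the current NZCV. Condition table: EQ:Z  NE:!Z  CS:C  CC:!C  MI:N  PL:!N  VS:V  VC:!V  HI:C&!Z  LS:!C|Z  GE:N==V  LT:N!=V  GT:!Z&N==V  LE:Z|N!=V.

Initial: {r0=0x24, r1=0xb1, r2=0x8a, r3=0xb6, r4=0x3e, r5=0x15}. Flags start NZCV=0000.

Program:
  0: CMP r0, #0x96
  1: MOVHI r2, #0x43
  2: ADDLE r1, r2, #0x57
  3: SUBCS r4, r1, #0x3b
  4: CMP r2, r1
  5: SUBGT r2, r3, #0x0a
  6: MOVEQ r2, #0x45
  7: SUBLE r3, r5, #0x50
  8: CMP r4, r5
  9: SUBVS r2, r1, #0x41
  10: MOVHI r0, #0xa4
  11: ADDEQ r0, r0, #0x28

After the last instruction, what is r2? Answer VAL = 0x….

0: ✓ CMP  NZCV=1001
1: · MOVHI
2: · ADDLE
3: · SUBCS
4: ✓ CMP  NZCV=1000
5: · SUBGT
6: · MOVEQ
7: ✓ SUBLE  r3←0xc5
8: ✓ CMP  NZCV=0010
9: · SUBVS
10: ✓ MOVHI  r0←0xa4
11: · ADDEQ

VAL = 0x8a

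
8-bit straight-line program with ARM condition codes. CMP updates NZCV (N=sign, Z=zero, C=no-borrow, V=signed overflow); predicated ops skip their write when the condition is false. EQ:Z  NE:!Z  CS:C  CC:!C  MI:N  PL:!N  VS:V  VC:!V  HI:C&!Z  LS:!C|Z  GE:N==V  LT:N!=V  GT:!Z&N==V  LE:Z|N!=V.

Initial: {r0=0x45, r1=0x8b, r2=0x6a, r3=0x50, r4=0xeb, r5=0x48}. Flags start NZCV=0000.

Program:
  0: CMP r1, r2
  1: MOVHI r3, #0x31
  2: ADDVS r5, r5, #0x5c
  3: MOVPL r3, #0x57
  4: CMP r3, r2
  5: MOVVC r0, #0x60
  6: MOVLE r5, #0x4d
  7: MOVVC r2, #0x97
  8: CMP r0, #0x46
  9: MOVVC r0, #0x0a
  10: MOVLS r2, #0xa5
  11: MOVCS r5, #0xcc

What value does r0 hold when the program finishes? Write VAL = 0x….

VAL = 0x0a

0: ✓ CMP  NZCV=0011
1: ✓ MOVHI  r3←0x31
2: ✓ ADDVS  r5←0xa4
3: ✓ MOVPL  r3←0x57
4: ✓ CMP  NZCV=1000
5: ✓ MOVVC  r0←0x60
6: ✓ MOVLE  r5←0x4d
7: ✓ MOVVC  r2←0x97
8: ✓ CMP  NZCV=0010
9: ✓ MOVVC  r0←0x0a
10: · MOVLS
11: ✓ MOVCS  r5←0xcc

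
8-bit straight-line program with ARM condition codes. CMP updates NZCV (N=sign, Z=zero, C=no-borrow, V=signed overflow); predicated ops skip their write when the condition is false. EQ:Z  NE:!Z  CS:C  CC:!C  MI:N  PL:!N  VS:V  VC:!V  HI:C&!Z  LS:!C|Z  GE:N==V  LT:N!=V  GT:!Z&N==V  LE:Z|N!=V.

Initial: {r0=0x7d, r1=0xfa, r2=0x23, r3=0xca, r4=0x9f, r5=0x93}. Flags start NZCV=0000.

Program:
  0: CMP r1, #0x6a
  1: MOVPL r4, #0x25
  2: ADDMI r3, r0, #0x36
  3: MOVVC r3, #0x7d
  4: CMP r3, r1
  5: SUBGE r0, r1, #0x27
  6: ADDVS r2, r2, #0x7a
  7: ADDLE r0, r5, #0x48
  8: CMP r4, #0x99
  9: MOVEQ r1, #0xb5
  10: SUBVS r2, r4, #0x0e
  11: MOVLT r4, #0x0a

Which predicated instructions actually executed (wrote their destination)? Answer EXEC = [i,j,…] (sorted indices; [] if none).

EXEC = [2,3,5,6]

[0] flags=1010 → (cmp)
[1] flags=1010 PL?F → skip
[2] flags=1010 MI?T → r3=0xb3
[3] flags=1010 VC?T → r3=0x7d
[4] flags=1001 → (cmp)
[5] flags=1001 GE?T → r0=0xd3
[6] flags=1001 VS?T → r2=0x9d
[7] flags=1001 LE?F → skip
[8] flags=0010 → (cmp)
[9] flags=0010 EQ?F → skip
[10] flags=0010 VS?F → skip
[11] flags=0010 LT?F → skip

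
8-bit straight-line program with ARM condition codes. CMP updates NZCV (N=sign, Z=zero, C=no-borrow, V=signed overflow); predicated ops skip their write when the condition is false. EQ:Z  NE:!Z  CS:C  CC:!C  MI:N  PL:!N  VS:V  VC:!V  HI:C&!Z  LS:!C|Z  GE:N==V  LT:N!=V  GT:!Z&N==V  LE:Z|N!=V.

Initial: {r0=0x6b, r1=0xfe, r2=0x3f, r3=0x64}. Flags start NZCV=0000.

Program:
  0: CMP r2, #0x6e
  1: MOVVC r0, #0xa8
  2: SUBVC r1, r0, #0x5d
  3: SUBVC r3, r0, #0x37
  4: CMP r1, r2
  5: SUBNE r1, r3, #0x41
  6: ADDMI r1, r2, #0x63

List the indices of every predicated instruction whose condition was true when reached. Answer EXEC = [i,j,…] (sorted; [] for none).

EXEC = [1,2,3,5]

0: ✓ CMP  NZCV=1000
1: ✓ MOVVC  r0←0xa8
2: ✓ SUBVC  r1←0x4b
3: ✓ SUBVC  r3←0x71
4: ✓ CMP  NZCV=0010
5: ✓ SUBNE  r1←0x30
6: · ADDMI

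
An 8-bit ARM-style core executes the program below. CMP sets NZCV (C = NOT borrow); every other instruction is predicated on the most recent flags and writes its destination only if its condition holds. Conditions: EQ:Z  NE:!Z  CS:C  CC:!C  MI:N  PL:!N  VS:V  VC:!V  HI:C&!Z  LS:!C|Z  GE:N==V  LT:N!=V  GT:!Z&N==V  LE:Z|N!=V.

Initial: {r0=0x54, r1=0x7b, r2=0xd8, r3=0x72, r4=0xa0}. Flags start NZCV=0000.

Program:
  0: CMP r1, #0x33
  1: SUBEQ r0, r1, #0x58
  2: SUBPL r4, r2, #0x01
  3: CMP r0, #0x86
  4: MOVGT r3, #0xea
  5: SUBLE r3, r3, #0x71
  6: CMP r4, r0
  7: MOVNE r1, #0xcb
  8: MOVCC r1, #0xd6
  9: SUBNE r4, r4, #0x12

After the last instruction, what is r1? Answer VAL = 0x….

[0] flags=0010 → (cmp)
[1] flags=0010 EQ?F → skip
[2] flags=0010 PL?T → r4=0xd7
[3] flags=1001 → (cmp)
[4] flags=1001 GT?T → r3=0xea
[5] flags=1001 LE?F → skip
[6] flags=1010 → (cmp)
[7] flags=1010 NE?T → r1=0xcb
[8] flags=1010 CC?F → skip
[9] flags=1010 NE?T → r4=0xc5

VAL = 0xcb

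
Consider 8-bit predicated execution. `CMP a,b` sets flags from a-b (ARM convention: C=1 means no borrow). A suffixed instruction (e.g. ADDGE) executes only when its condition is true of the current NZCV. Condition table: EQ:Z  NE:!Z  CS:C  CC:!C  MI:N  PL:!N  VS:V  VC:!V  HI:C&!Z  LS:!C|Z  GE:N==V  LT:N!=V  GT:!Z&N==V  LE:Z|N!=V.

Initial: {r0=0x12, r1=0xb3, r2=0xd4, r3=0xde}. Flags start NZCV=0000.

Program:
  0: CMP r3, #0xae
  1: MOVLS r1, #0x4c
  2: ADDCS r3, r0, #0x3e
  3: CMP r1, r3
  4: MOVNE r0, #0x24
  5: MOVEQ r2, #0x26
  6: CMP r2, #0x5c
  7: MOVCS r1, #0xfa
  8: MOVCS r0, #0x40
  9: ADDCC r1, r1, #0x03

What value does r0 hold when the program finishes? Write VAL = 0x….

VAL = 0x40

[0] flags=0010 → (cmp)
[1] flags=0010 LS?F → skip
[2] flags=0010 CS?T → r3=0x50
[3] flags=0011 → (cmp)
[4] flags=0011 NE?T → r0=0x24
[5] flags=0011 EQ?F → skip
[6] flags=0011 → (cmp)
[7] flags=0011 CS?T → r1=0xfa
[8] flags=0011 CS?T → r0=0x40
[9] flags=0011 CC?F → skip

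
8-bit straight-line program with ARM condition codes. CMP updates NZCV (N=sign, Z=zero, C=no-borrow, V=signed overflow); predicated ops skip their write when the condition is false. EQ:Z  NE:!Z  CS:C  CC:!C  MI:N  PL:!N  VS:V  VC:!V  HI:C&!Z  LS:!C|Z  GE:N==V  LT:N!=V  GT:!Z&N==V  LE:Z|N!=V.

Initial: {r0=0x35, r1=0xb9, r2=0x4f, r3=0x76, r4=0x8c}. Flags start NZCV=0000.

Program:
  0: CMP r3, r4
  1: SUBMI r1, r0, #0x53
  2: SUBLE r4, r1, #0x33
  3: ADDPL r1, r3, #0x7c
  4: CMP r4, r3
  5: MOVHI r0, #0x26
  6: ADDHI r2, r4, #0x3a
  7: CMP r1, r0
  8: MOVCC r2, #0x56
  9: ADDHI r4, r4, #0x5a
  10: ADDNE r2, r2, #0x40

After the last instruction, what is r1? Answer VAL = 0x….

VAL = 0xe2

0: ✓ CMP  NZCV=1001
1: ✓ SUBMI  r1←0xe2
2: · SUBLE
3: · ADDPL
4: ✓ CMP  NZCV=0011
5: ✓ MOVHI  r0←0x26
6: ✓ ADDHI  r2←0xc6
7: ✓ CMP  NZCV=1010
8: · MOVCC
9: ✓ ADDHI  r4←0xe6
10: ✓ ADDNE  r2←0x06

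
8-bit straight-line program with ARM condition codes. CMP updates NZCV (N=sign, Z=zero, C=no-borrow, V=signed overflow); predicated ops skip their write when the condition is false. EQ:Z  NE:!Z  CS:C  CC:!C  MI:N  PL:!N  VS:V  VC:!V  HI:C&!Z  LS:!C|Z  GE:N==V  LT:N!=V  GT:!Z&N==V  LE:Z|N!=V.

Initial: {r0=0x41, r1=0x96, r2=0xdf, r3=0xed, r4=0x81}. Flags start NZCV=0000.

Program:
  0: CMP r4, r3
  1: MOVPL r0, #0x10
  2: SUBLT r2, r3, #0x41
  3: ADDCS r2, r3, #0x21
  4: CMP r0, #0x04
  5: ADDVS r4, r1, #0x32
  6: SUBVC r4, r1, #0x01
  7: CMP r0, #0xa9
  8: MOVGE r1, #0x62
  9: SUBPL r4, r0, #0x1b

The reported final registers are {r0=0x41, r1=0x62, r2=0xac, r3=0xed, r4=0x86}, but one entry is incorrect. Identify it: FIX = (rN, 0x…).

[0] flags=1000 → (cmp)
[1] flags=1000 PL?F → skip
[2] flags=1000 LT?T → r2=0xac
[3] flags=1000 CS?F → skip
[4] flags=0010 → (cmp)
[5] flags=0010 VS?F → skip
[6] flags=0010 VC?T → r4=0x95
[7] flags=1001 → (cmp)
[8] flags=1001 GE?T → r1=0x62
[9] flags=1001 PL?F → skip

FIX = (r4, 0x95)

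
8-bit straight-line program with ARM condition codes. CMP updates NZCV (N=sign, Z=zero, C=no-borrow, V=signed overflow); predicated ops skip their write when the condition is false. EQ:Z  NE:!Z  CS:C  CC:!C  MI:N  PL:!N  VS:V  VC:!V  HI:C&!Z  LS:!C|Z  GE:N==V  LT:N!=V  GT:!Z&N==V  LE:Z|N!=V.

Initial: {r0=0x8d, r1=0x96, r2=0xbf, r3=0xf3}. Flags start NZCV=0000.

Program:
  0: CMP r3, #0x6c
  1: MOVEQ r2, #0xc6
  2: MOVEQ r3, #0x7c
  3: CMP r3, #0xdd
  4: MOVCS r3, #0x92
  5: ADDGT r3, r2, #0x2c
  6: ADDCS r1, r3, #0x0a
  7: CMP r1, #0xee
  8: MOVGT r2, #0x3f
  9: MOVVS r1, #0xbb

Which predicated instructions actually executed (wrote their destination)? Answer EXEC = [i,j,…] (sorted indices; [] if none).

0: ✓ CMP  NZCV=1010
1: · MOVEQ
2: · MOVEQ
3: ✓ CMP  NZCV=0010
4: ✓ MOVCS  r3←0x92
5: ✓ ADDGT  r3←0xeb
6: ✓ ADDCS  r1←0xf5
7: ✓ CMP  NZCV=0010
8: ✓ MOVGT  r2←0x3f
9: · MOVVS

EXEC = [4,5,6,8]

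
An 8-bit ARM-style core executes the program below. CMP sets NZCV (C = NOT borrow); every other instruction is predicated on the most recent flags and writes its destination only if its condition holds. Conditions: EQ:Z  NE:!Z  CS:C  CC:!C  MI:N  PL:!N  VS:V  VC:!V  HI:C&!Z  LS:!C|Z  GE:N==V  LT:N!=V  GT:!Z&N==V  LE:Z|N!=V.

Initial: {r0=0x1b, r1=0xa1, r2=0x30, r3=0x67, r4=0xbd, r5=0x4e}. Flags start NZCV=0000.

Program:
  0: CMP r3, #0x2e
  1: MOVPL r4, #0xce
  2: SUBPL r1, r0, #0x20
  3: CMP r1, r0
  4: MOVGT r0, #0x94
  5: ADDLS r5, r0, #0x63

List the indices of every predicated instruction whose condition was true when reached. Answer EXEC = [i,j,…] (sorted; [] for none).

EXEC = [1,2]

[0] flags=0010 → (cmp)
[1] flags=0010 PL?T → r4=0xce
[2] flags=0010 PL?T → r1=0xfb
[3] flags=1010 → (cmp)
[4] flags=1010 GT?F → skip
[5] flags=1010 LS?F → skip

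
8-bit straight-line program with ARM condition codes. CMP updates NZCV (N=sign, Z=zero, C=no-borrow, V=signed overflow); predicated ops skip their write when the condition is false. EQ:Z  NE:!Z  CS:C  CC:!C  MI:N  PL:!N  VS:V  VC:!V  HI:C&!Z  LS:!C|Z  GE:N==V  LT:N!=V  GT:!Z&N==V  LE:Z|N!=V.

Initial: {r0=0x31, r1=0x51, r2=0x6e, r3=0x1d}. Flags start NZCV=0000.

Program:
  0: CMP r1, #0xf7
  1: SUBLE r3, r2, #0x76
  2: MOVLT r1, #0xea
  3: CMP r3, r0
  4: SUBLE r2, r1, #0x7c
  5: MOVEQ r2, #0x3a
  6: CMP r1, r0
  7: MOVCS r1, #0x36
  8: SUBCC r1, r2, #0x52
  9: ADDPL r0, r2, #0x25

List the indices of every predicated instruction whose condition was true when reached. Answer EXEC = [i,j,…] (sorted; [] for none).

0: ✓ CMP  NZCV=0000
1: · SUBLE
2: · MOVLT
3: ✓ CMP  NZCV=1000
4: ✓ SUBLE  r2←0xd5
5: · MOVEQ
6: ✓ CMP  NZCV=0010
7: ✓ MOVCS  r1←0x36
8: · SUBCC
9: ✓ ADDPL  r0←0xfa

EXEC = [4,7,9]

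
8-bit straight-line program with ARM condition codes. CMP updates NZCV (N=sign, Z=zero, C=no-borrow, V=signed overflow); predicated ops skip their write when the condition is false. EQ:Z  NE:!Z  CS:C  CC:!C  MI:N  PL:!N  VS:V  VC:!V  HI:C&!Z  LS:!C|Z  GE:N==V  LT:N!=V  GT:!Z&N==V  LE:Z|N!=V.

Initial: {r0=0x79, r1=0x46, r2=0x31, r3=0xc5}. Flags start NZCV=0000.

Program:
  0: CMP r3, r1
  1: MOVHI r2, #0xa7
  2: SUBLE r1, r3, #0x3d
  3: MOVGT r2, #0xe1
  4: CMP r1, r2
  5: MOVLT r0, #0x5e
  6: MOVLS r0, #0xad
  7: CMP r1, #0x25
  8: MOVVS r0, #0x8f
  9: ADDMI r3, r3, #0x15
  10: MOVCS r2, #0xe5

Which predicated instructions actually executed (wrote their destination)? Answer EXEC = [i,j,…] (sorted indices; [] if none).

[0] flags=0011 → (cmp)
[1] flags=0011 HI?T → r2=0xa7
[2] flags=0011 LE?T → r1=0x88
[3] flags=0011 GT?F → skip
[4] flags=1000 → (cmp)
[5] flags=1000 LT?T → r0=0x5e
[6] flags=1000 LS?T → r0=0xad
[7] flags=0011 → (cmp)
[8] flags=0011 VS?T → r0=0x8f
[9] flags=0011 MI?F → skip
[10] flags=0011 CS?T → r2=0xe5

EXEC = [1,2,5,6,8,10]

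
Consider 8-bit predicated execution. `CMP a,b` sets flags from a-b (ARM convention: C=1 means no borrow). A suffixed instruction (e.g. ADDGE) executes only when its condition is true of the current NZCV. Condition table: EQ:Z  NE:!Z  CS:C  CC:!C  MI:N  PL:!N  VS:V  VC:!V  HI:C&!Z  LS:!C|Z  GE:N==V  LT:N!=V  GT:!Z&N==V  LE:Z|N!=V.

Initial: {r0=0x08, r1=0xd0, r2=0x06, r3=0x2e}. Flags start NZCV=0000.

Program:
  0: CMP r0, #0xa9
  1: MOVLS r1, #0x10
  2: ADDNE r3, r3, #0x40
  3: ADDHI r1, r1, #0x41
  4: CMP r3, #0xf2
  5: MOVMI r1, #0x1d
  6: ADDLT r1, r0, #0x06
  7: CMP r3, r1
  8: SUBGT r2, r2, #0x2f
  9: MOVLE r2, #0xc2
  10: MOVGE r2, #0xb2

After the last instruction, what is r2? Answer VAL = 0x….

[0] flags=0000 → (cmp)
[1] flags=0000 LS?T → r1=0x10
[2] flags=0000 NE?T → r3=0x6e
[3] flags=0000 HI?F → skip
[4] flags=0000 → (cmp)
[5] flags=0000 MI?F → skip
[6] flags=0000 LT?F → skip
[7] flags=0010 → (cmp)
[8] flags=0010 GT?T → r2=0xd7
[9] flags=0010 LE?F → skip
[10] flags=0010 GE?T → r2=0xb2

VAL = 0xb2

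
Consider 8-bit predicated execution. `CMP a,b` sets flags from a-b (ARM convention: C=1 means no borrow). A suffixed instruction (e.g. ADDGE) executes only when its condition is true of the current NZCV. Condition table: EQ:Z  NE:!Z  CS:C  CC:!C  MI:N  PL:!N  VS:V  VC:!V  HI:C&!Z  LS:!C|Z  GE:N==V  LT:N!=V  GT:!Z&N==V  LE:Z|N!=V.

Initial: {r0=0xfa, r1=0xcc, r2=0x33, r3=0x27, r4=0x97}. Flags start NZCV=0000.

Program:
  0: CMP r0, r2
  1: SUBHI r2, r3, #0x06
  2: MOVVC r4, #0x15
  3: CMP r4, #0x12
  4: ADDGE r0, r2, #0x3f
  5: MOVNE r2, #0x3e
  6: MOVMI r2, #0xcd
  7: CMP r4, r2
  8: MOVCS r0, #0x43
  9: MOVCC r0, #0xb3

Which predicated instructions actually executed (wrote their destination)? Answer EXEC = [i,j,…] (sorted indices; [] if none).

[0] flags=1010 → (cmp)
[1] flags=1010 HI?T → r2=0x21
[2] flags=1010 VC?T → r4=0x15
[3] flags=0010 → (cmp)
[4] flags=0010 GE?T → r0=0x60
[5] flags=0010 NE?T → r2=0x3e
[6] flags=0010 MI?F → skip
[7] flags=1000 → (cmp)
[8] flags=1000 CS?F → skip
[9] flags=1000 CC?T → r0=0xb3

EXEC = [1,2,4,5,9]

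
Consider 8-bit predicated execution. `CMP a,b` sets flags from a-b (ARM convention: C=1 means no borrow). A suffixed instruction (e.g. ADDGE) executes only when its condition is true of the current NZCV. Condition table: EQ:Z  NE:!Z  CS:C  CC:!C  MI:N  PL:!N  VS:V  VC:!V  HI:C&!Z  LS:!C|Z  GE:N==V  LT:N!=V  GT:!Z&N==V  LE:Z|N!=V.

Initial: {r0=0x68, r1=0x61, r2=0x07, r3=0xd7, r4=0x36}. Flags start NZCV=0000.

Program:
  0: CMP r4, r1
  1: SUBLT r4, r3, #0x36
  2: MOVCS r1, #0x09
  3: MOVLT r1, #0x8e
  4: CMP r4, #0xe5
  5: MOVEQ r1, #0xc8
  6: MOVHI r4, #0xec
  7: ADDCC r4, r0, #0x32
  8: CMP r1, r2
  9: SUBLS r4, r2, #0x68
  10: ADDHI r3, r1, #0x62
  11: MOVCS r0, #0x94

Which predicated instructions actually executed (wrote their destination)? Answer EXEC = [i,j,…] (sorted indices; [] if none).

EXEC = [1,3,7,10,11]

0: ✓ CMP  NZCV=1000
1: ✓ SUBLT  r4←0xa1
2: · MOVCS
3: ✓ MOVLT  r1←0x8e
4: ✓ CMP  NZCV=1000
5: · MOVEQ
6: · MOVHI
7: ✓ ADDCC  r4←0x9a
8: ✓ CMP  NZCV=1010
9: · SUBLS
10: ✓ ADDHI  r3←0xf0
11: ✓ MOVCS  r0←0x94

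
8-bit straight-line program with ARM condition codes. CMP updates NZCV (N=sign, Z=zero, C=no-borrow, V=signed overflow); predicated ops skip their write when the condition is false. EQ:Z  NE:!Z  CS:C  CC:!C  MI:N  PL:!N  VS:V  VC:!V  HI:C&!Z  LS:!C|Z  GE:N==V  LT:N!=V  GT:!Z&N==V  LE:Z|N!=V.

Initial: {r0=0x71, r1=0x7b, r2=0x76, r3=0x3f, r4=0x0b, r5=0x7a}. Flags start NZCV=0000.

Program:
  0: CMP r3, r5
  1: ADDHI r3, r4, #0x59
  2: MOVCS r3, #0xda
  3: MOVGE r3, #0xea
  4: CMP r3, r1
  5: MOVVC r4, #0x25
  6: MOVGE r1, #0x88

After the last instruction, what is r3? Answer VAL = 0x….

VAL = 0x3f

0: ✓ CMP  NZCV=1000
1: · ADDHI
2: · MOVCS
3: · MOVGE
4: ✓ CMP  NZCV=1000
5: ✓ MOVVC  r4←0x25
6: · MOVGE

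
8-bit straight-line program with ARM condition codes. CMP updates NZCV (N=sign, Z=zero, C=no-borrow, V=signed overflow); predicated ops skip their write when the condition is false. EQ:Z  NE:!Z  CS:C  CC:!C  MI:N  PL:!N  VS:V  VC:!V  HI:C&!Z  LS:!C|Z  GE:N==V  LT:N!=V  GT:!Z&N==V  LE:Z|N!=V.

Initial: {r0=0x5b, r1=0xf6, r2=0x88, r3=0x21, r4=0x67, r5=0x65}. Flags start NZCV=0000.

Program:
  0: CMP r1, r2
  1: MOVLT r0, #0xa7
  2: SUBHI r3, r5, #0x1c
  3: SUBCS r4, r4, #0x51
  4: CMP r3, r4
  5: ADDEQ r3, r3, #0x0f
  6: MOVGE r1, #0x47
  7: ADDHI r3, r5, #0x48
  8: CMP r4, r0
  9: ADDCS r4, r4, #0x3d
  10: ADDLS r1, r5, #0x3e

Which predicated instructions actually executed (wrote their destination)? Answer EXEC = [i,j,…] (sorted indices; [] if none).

[0] flags=0010 → (cmp)
[1] flags=0010 LT?F → skip
[2] flags=0010 HI?T → r3=0x49
[3] flags=0010 CS?T → r4=0x16
[4] flags=0010 → (cmp)
[5] flags=0010 EQ?F → skip
[6] flags=0010 GE?T → r1=0x47
[7] flags=0010 HI?T → r3=0xad
[8] flags=1000 → (cmp)
[9] flags=1000 CS?F → skip
[10] flags=1000 LS?T → r1=0xa3

EXEC = [2,3,6,7,10]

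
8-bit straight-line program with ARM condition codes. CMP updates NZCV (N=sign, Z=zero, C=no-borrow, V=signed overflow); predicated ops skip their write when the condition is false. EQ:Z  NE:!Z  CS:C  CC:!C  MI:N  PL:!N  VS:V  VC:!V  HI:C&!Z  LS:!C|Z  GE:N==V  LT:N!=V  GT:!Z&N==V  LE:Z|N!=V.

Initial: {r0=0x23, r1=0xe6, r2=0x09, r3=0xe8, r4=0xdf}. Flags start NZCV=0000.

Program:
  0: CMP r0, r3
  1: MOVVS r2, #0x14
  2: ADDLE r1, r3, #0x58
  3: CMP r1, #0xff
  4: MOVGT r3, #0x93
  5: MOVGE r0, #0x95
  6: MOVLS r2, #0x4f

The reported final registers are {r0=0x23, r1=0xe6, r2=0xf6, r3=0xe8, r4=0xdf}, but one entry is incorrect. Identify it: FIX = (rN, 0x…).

[0] flags=0000 → (cmp)
[1] flags=0000 VS?F → skip
[2] flags=0000 LE?F → skip
[3] flags=1000 → (cmp)
[4] flags=1000 GT?F → skip
[5] flags=1000 GE?F → skip
[6] flags=1000 LS?T → r2=0x4f

FIX = (r2, 0x4f)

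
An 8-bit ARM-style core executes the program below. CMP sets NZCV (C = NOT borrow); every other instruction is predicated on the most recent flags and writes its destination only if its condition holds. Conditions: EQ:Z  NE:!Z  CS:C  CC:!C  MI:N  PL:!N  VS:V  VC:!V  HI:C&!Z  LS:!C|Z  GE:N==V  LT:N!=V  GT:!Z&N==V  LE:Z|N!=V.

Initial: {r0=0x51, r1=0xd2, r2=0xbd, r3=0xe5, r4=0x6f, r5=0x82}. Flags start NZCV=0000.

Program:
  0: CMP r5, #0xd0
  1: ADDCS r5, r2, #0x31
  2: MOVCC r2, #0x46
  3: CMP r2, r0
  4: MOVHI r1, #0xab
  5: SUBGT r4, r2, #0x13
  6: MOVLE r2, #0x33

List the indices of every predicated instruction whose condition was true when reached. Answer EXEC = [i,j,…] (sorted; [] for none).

EXEC = [2,6]

[0] flags=1000 → (cmp)
[1] flags=1000 CS?F → skip
[2] flags=1000 CC?T → r2=0x46
[3] flags=1000 → (cmp)
[4] flags=1000 HI?F → skip
[5] flags=1000 GT?F → skip
[6] flags=1000 LE?T → r2=0x33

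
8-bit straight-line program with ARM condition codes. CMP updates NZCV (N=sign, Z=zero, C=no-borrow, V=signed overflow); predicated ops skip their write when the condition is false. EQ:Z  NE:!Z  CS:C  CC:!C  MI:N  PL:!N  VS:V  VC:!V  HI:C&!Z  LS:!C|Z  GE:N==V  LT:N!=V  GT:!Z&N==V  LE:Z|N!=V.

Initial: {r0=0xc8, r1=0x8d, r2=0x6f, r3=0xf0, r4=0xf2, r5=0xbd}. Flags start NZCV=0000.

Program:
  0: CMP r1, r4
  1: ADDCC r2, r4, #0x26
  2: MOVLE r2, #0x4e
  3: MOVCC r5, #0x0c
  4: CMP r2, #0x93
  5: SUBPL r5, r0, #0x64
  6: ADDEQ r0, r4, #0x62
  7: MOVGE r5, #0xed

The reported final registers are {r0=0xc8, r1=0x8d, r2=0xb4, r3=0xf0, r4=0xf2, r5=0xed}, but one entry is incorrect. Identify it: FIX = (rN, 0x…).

FIX = (r2, 0x4e)

[0] flags=1000 → (cmp)
[1] flags=1000 CC?T → r2=0x18
[2] flags=1000 LE?T → r2=0x4e
[3] flags=1000 CC?T → r5=0x0c
[4] flags=1001 → (cmp)
[5] flags=1001 PL?F → skip
[6] flags=1001 EQ?F → skip
[7] flags=1001 GE?T → r5=0xed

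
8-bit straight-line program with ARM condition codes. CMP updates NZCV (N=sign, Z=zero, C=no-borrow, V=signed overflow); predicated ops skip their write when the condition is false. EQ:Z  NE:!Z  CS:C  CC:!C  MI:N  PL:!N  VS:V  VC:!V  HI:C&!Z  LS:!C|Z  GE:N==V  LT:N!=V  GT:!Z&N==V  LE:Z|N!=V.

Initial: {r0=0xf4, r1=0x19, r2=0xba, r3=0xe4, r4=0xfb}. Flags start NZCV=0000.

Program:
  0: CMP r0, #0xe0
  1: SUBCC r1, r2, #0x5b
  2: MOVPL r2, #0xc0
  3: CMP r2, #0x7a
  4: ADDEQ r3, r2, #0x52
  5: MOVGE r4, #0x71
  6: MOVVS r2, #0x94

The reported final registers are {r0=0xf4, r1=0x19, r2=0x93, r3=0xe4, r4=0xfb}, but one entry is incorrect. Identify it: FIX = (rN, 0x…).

FIX = (r2, 0x94)

0: ✓ CMP  NZCV=0010
1: · SUBCC
2: ✓ MOVPL  r2←0xc0
3: ✓ CMP  NZCV=0011
4: · ADDEQ
5: · MOVGE
6: ✓ MOVVS  r2←0x94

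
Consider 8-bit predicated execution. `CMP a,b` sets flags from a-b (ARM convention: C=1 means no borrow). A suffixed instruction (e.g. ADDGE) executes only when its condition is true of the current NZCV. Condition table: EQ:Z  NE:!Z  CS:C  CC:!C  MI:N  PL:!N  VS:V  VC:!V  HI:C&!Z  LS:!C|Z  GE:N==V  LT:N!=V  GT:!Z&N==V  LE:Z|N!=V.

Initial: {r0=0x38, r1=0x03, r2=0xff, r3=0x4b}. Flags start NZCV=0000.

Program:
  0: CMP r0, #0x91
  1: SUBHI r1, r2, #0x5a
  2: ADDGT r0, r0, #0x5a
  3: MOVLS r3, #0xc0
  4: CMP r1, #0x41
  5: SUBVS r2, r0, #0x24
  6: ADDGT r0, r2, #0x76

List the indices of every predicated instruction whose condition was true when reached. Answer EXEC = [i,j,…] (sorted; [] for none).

[0] flags=1001 → (cmp)
[1] flags=1001 HI?F → skip
[2] flags=1001 GT?T → r0=0x92
[3] flags=1001 LS?T → r3=0xc0
[4] flags=1000 → (cmp)
[5] flags=1000 VS?F → skip
[6] flags=1000 GT?F → skip

EXEC = [2,3]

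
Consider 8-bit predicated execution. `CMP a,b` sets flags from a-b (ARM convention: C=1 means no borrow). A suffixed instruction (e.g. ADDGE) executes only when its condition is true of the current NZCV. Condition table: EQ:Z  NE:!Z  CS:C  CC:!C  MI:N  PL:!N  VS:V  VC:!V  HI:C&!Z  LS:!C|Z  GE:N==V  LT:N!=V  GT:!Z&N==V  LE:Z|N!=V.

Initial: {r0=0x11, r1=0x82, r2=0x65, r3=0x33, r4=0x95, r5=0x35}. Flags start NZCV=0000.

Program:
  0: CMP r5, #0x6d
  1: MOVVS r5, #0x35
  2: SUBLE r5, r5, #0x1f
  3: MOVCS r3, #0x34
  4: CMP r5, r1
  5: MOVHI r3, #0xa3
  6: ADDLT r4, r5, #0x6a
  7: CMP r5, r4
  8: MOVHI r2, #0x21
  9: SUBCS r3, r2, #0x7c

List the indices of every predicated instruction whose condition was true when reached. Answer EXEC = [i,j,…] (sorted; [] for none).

[0] flags=1000 → (cmp)
[1] flags=1000 VS?F → skip
[2] flags=1000 LE?T → r5=0x16
[3] flags=1000 CS?F → skip
[4] flags=1001 → (cmp)
[5] flags=1001 HI?F → skip
[6] flags=1001 LT?F → skip
[7] flags=1001 → (cmp)
[8] flags=1001 HI?F → skip
[9] flags=1001 CS?F → skip

EXEC = [2]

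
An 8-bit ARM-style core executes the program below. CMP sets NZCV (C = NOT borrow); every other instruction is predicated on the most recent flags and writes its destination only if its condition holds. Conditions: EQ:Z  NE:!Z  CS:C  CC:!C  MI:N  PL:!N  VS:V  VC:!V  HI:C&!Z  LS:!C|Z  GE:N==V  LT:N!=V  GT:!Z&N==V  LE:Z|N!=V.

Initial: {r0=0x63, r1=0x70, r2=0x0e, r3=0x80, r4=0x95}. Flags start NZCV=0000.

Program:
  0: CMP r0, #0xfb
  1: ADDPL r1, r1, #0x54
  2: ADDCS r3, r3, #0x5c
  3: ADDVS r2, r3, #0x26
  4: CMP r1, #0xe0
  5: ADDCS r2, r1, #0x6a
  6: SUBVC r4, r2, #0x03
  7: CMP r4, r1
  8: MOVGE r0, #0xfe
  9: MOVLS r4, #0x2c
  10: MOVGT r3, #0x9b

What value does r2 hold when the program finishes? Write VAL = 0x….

0: ✓ CMP  NZCV=0000
1: ✓ ADDPL  r1←0xc4
2: · ADDCS
3: · ADDVS
4: ✓ CMP  NZCV=1000
5: · ADDCS
6: ✓ SUBVC  r4←0x0b
7: ✓ CMP  NZCV=0000
8: ✓ MOVGE  r0←0xfe
9: ✓ MOVLS  r4←0x2c
10: ✓ MOVGT  r3←0x9b

VAL = 0x0e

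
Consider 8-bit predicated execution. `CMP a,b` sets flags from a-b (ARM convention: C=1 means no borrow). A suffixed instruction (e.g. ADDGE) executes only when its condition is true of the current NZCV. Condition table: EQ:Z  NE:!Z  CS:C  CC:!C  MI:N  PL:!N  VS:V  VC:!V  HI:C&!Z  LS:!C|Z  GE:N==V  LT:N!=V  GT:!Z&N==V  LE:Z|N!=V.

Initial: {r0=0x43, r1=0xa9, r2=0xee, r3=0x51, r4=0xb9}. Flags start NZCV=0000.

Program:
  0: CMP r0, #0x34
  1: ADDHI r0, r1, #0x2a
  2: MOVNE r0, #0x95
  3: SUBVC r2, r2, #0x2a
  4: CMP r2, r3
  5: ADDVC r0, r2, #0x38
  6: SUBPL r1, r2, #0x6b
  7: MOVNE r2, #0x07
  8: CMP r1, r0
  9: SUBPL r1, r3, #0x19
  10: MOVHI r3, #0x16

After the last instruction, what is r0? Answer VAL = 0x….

[0] flags=0010 → (cmp)
[1] flags=0010 HI?T → r0=0xd3
[2] flags=0010 NE?T → r0=0x95
[3] flags=0010 VC?T → r2=0xc4
[4] flags=0011 → (cmp)
[5] flags=0011 VC?F → skip
[6] flags=0011 PL?T → r1=0x59
[7] flags=0011 NE?T → r2=0x07
[8] flags=1001 → (cmp)
[9] flags=1001 PL?F → skip
[10] flags=1001 HI?F → skip

VAL = 0x95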